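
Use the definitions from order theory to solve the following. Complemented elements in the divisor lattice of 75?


An element a is complemented if some b has a meet b = bottom, a join b = top.
a is complemented iff gcd(a, n/a)=1, i.e. a is a unitary divisor of 75.
Complemented elements: 1, 3, 25, 75
Count: 4


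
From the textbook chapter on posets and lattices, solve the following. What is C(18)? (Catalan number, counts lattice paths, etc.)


C(n) = C(2n, n) / (n+1).
C(36, 18) = 9075135300
C(18) = 9075135300 / 19 = 477638700


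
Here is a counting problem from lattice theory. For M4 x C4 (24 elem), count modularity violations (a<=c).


Modular law: if a <= c then a v (b ^ c) = (a v b) ^ c.
Check all triples (a,b,c) with a <= c among 24 elements.
This lattice is modular (diamonds M_m and their chain-products are modular).
Total violating triples: 0


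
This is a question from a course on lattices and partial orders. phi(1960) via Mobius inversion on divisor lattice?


phi(n) = n * prod_{p|n} (1 - 1/p).
Prime divisors of 1960: [2, 5, 7]
phi(1960) = 1960 * (1 - 1/2) * (1 - 1/5) * (1 - 1/7)
phi(1960) = 672


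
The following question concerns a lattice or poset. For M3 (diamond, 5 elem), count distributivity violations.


Distributive law: a ^ (b v c) = (a ^ b) v (a ^ c).
Check all 5^3 = 125 ordered triples (a,b,c).
  e.g. a=a1, b=a2, c=a3: lhs=a1 != rhs=0
  e.g. a=a1, b=a3, c=a2: lhs=a1 != rhs=0
Total violating triples: 6


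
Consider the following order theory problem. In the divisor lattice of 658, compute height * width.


Height = length of longest chain minus 1; width = size of largest antichain.
A maximum chain: 1 | 47 | 329 | 658  (height 3).
A maximum antichain: {2, 7, 47}  (width 3).
Product = 3 * 3 = 9


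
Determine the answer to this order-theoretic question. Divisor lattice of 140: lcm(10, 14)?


Join=lcm.
gcd(10,14)=2
lcm=70


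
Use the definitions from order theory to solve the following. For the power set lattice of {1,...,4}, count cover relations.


A cover relation a -< b holds when a < b with no c strictly between.
Cover relations:
  {} -< {1}
  {} -< {2}
  {} -< {3}
  {} -< {4}
  {1} -< {1,2}
  {1} -< {1,3}
  {1} -< {1,4}
  {2} -< {1,2}
  ...24 more
Total: 32


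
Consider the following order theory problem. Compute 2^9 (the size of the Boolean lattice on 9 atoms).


Power set = 2^n.
2^9 = 512


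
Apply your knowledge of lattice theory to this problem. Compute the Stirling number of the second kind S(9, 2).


S(n,k) = k*S(n-1,k) + S(n-1,k-1).
S(8,2) = 127, S(8,1) = 1
S(9,2) = 2*127 + 1 = 254 + 1
S(9,2) = 255


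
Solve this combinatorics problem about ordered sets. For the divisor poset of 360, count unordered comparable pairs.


A comparable pair {a,b} has a < b or b < a in the order.
Count unordered pairs where one element is strictly below the other.
Examples: {1,2}, {1,3}, {1,4}, {1,5}, ...
Total comparable pairs: 156


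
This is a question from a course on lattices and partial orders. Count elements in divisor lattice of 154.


Divisors of 154: [1, 2, 7, 11, 14, 22, 77, 154]
Count: 8


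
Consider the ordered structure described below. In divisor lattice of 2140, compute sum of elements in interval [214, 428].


Interval [214,428] in divisors of 2140: [214, 428]
Sum = 642


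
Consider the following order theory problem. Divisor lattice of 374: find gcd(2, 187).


In a divisor lattice, meet = gcd (greatest common divisor).
By Euclidean algorithm or factoring: gcd(2,187) = 1


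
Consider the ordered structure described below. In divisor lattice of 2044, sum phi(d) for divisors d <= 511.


Divisors of 2044 up to 511: [1, 2, 4, 7, 14, 28, 73, 146, 292, 511]
phi values: [1, 1, 2, 6, 6, 12, 72, 72, 144, 432]
Sum = 748


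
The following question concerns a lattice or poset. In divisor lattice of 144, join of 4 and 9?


In a divisor lattice, join = lcm (least common multiple).
gcd(4,9) = 1
lcm(4,9) = 4*9/gcd = 36/1 = 36


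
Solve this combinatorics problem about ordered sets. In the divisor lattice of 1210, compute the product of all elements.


Divisors of 1210: [1, 2, 5, 10, 11, 22, 55, 110, 121, 242, 605, 1210]
Product = n^(d(n)/2) = 1210^(12/2)
Product = 3138428376721000000


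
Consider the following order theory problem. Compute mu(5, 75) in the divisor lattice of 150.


In a divisor lattice, mu(a,b) = mu(b/a) where mu is the classical Mobius function.
b/a = 75/5 = 15
Prime factorization of 15: primes [3, 5]
15 is squarefree with 2 prime factor(s), so mu(15) = (-1)^2 = 1


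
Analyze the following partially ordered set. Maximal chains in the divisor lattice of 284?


A maximal chain goes from the minimum element to a maximal element via cover relations.
Counting all min-to-max paths in the cover graph.
Total maximal chains: 3


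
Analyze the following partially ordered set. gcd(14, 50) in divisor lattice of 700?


Meet=gcd.
gcd(14,50)=2


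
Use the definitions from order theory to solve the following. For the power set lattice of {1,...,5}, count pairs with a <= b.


The order relation is {(a,b) : a <= b}, reflexive so it includes (a,a).
Examples: ({},{}), ({},{1,2}), ({},{1,2,3}), ({},{1,2,3,4}), ({},{1,2,3,4,5}), ...
Total ordered pairs: 243


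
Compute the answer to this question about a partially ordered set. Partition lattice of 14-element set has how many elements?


B(n) = number of set partitions of an n-element set.
B(n) satisfies the recurrence: B(n+1) = sum_k C(n,k)*B(k).
B(14) = 190899322


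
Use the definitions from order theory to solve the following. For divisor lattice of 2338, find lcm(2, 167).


In a divisor lattice, join = lcm (least common multiple).
Compute lcm iteratively: start with first element, then lcm(current, next).
Elements: [2, 167]
lcm(2,167) = 334
Final lcm = 334


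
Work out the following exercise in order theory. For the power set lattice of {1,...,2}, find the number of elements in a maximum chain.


A chain is a totally ordered subset; we count the number of elements in a maximum chain.
Compute, for each element x, the size of the longest chain ending at x:
  {}: 1
  {1}: 2
  {2}: 2
  {1,2}: 3
A maximum chain: {} < {1} < {1,2}
Number of elements in the longest chain: 3


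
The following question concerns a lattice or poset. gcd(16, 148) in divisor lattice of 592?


Meet=gcd.
gcd(16,148)=4


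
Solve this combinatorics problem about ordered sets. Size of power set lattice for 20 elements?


Power set = 2^n.
2^20 = 1048576


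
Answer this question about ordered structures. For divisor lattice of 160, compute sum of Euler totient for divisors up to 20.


Divisors of 160 up to 20: [1, 2, 4, 5, 8, 10, 16, 20]
phi values: [1, 1, 2, 4, 4, 4, 8, 8]
Sum = 32


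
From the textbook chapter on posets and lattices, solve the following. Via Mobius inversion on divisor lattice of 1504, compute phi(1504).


phi(n) = n * prod_{p|n} (1 - 1/p).
Prime divisors of 1504: [2, 47]
phi(1504) = 1504 * (1 - 1/2) * (1 - 1/47)
phi(1504) = 736


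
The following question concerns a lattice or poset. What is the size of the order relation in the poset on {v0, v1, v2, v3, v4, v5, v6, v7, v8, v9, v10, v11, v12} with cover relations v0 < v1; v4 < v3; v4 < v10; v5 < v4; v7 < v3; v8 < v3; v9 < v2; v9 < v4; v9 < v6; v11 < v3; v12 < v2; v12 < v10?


The order relation is {(a,b) : a <= b}, reflexive so it includes (a,a).
Examples: (v0,v0), (v0,v1), (v1,v1), (v10,v10), (v11,v11), ...
Total ordered pairs: 29


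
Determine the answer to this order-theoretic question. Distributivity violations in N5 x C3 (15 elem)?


Distributive law: a ^ (b v c) = (a ^ b) v (a ^ c).
Check all 15^3 = 3375 ordered triples (a,b,c).
  e.g. a=(b,0), b=(a,0), c=(c,0): lhs=(b,0) != rhs=(a,0)
  e.g. a=(b,0), b=(a,0), c=(c,1): lhs=(b,0) != rhs=(a,0)
Total violating triples: 54


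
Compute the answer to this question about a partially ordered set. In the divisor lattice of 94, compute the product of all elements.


Divisors of 94: [1, 2, 47, 94]
Product = n^(d(n)/2) = 94^(4/2)
Product = 8836


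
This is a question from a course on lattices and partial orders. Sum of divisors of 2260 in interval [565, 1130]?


Interval [565,1130] in divisors of 2260: [565, 1130]
Sum = 1695


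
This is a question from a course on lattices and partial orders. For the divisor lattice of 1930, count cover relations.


A cover relation a -< b holds when a < b with no c strictly between.
Cover relations:
  1 -< 2
  1 -< 5
  1 -< 193
  2 -< 10
  2 -< 386
  5 -< 10
  5 -< 965
  10 -< 1930
  ...4 more
Total: 12


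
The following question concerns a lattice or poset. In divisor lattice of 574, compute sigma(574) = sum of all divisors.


sigma(n) = sum of divisors.
Divisors of 574: [1, 2, 7, 14, 41, 82, 287, 574]
Sum = 1008


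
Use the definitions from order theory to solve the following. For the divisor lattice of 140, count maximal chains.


A maximal chain goes from the minimum element to a maximal element via cover relations.
Counting all min-to-max paths in the cover graph.
Total maximal chains: 12


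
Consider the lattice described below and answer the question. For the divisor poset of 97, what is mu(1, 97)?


In a divisor lattice, mu(a,b) = mu(b/a) where mu is the classical Mobius function.
b/a = 97/1 = 97
Prime factorization of 97: primes [97]
97 is squarefree with 1 prime factor(s), so mu(97) = (-1)^1 = -1


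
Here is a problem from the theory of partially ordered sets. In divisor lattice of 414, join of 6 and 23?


In a divisor lattice, join = lcm (least common multiple).
gcd(6,23) = 1
lcm(6,23) = 6*23/gcd = 138/1 = 138


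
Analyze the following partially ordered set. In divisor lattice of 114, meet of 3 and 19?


In a divisor lattice, meet = gcd (greatest common divisor).
By Euclidean algorithm or factoring: gcd(3,19) = 1


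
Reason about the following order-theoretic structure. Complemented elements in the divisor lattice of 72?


An element a is complemented if some b has a meet b = bottom, a join b = top.
a is complemented iff gcd(a, n/a)=1, i.e. a is a unitary divisor of 72.
Complemented elements: 1, 8, 9, 72
Count: 4


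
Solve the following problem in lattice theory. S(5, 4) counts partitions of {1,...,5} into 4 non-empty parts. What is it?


S(n,k) = k*S(n-1,k) + S(n-1,k-1).
S(4,4) = 1, S(4,3) = 6
S(5,4) = 4*1 + 6 = 4 + 6
S(5,4) = 10


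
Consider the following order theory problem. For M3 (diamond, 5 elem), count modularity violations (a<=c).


Modular law: if a <= c then a v (b ^ c) = (a v b) ^ c.
Check all triples (a,b,c) with a <= c among 5 elements.
This lattice is modular (diamonds M_m and their chain-products are modular).
Total violating triples: 0


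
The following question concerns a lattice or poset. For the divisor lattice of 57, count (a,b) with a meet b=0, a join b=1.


Complement pair (a,b): a meet b = bottom, a join b = top.
Here: gcd(a,b)=1 and lcm(a,b)=57, i.e. a*b=57 with a,b coprime.
Pairs found: (1,57), (3,19), (19,3), (57,1)
Total ordered pairs: 4


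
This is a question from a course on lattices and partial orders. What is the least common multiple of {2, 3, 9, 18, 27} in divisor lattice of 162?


In a divisor lattice, join = lcm (least common multiple).
Compute lcm iteratively: start with first element, then lcm(current, next).
Elements: [2, 3, 9, 18, 27]
lcm(2,3) = 6
lcm(6,9) = 18
lcm(18,18) = 18
lcm(18,27) = 54
Final lcm = 54


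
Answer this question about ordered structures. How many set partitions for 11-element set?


B(n) = number of set partitions of an n-element set.
B(n) satisfies the recurrence: B(n+1) = sum_k C(n,k)*B(k).
B(11) = 678570


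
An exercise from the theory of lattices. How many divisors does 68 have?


Divisors of 68: [1, 2, 4, 17, 34, 68]
Count: 6


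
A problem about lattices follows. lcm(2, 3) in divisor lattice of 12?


Join=lcm.
gcd(2,3)=1
lcm=6


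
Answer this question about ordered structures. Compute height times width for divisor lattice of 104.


Height = length of longest chain minus 1; width = size of largest antichain.
A maximum chain: 1 | 13 | 26 | 52 | 104  (height 4).
A maximum antichain: {2, 13}  (width 2).
Product = 4 * 2 = 8


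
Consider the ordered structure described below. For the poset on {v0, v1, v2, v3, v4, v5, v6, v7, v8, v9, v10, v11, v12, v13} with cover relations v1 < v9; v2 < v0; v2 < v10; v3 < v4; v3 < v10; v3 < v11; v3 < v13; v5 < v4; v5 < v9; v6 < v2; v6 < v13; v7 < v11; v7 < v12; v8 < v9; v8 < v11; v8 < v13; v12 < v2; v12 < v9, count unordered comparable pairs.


A comparable pair {a,b} has a < b or b < a in the order.
Count unordered pairs where one element is strictly below the other.
Examples: {v0,v2}, {v0,v6}, {v0,v7}, {v0,v12}, ...
Total comparable pairs: 26


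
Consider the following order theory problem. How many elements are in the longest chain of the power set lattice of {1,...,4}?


A chain is a totally ordered subset; we count the number of elements in a maximum chain.
Compute, for each element x, the size of the longest chain ending at x:
  {}: 1
  {1}: 2
  {2}: 2
  {3}: 2
  {4}: 2
  {1,2}: 3
  ...
A maximum chain: {} < {1} < {1,2} < {1,2,3} < {1,2,3,4}
Number of elements in the longest chain: 5


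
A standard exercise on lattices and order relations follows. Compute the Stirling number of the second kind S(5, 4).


S(n,k) = k*S(n-1,k) + S(n-1,k-1).
S(4,4) = 1, S(4,3) = 6
S(5,4) = 4*1 + 6 = 4 + 6
S(5,4) = 10


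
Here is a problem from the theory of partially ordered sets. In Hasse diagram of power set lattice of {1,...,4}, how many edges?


A cover relation a -< b holds when a < b with no c strictly between.
Cover relations:
  {} -< {1}
  {} -< {2}
  {} -< {3}
  {} -< {4}
  {1} -< {1,2}
  {1} -< {1,3}
  {1} -< {1,4}
  {2} -< {1,2}
  ...24 more
Total: 32


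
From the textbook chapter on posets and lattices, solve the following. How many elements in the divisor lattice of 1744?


Divisors of 1744: [1, 2, 4, 8, 16, 109, 218, 436, 872, 1744]
Count: 10


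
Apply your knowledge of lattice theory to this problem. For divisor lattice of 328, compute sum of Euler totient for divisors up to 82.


Divisors of 328 up to 82: [1, 2, 4, 8, 41, 82]
phi values: [1, 1, 2, 4, 40, 40]
Sum = 88


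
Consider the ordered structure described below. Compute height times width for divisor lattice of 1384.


Height = length of longest chain minus 1; width = size of largest antichain.
A maximum chain: 1 | 173 | 346 | 692 | 1384  (height 4).
A maximum antichain: {2, 173}  (width 2).
Product = 4 * 2 = 8


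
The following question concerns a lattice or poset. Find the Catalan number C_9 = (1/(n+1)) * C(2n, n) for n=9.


C(n) = C(2n, n) / (n+1).
C(18, 9) = 48620
C(9) = 48620 / 10 = 4862


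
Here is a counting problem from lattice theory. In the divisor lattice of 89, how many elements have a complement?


An element a is complemented if some b has a meet b = bottom, a join b = top.
a is complemented iff gcd(a, n/a)=1, i.e. a is a unitary divisor of 89.
Complemented elements: 1, 89
Count: 2


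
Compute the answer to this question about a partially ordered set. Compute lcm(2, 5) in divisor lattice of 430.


In a divisor lattice, join = lcm (least common multiple).
gcd(2,5) = 1
lcm(2,5) = 2*5/gcd = 10/1 = 10


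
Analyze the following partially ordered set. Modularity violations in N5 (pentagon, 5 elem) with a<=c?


Modular law: if a <= c then a v (b ^ c) = (a v b) ^ c.
Check all triples (a,b,c) with a <= c among 5 elements.
  e.g. a=a, b=c, c=b: lhs=a != rhs=b
Total violating triples: 1


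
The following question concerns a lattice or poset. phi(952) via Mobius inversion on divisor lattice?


phi(n) = n * prod_{p|n} (1 - 1/p).
Prime divisors of 952: [2, 7, 17]
phi(952) = 952 * (1 - 1/2) * (1 - 1/7) * (1 - 1/17)
phi(952) = 384


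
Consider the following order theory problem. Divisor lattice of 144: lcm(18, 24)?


Join=lcm.
gcd(18,24)=6
lcm=72


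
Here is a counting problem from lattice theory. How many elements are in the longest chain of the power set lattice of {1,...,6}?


A chain is a totally ordered subset; we count the number of elements in a maximum chain.
Compute, for each element x, the size of the longest chain ending at x:
  {}: 1
  {1}: 2
  {2}: 2
  {3}: 2
  {4}: 2
  {5}: 2
  ...
A maximum chain: {} < {1} < {1,2} < {1,2,3} < {1,2,3,4} < {1,2,3,4,5} < {1,2,3,4,5,6}
Number of elements in the longest chain: 7


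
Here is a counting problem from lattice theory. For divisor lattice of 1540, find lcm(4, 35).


In a divisor lattice, join = lcm (least common multiple).
Compute lcm iteratively: start with first element, then lcm(current, next).
Elements: [4, 35]
lcm(4,35) = 140
Final lcm = 140


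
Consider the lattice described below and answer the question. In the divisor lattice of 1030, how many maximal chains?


A maximal chain goes from the minimum element to a maximal element via cover relations.
Counting all min-to-max paths in the cover graph.
Total maximal chains: 6


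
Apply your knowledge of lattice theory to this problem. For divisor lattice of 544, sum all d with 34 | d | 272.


Interval [34,272] in divisors of 544: [34, 68, 136, 272]
Sum = 510


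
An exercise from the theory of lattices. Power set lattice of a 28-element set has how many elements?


Power set = 2^n.
2^28 = 268435456


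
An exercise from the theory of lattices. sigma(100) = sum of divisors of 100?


sigma(n) = sum of divisors.
Divisors of 100: [1, 2, 4, 5, 10, 20, 25, 50, 100]
Sum = 217


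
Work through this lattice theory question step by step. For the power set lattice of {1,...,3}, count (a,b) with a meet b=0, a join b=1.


Complement pair (a,b): a meet b = bottom, a join b = top.
Here: A intersect B = {} and A union B = {1,...,3}.
Pairs found: ({},{1,2,3}), ({1},{2,3}), ({2},{1,3}), ({3},{1,2}), ... (4 more)
Total ordered pairs: 8


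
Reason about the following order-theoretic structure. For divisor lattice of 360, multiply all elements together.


Divisors of 360: [1, 2, 3, 4, 5, 6, 8, 9, 10, 12, 15, 18, 20, 24, 30, 36, 40, 45, 60, 72, 90, 120, 180, 360]
Product = n^(d(n)/2) = 360^(24/2)
Product = 4738381338321616896000000000000


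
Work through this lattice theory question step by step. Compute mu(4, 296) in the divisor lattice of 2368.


In a divisor lattice, mu(a,b) = mu(b/a) where mu is the classical Mobius function.
b/a = 296/4 = 74
Prime factorization of 74: primes [2, 37]
74 is squarefree with 2 prime factor(s), so mu(74) = (-1)^2 = 1


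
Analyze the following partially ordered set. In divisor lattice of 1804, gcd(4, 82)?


Meet=gcd.
gcd(4,82)=2


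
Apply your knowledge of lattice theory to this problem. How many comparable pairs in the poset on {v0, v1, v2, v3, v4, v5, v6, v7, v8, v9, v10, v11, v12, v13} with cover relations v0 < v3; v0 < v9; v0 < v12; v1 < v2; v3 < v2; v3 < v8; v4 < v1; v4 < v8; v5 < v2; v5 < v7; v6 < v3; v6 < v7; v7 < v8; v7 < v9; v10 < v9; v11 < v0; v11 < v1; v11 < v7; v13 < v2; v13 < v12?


A comparable pair {a,b} has a < b or b < a in the order.
Count unordered pairs where one element is strictly below the other.
Examples: {v0,v2}, {v0,v3}, {v0,v8}, {v0,v9}, ...
Total comparable pairs: 33


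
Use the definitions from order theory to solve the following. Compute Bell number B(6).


B(n) = number of set partitions of an n-element set.
B(n) satisfies the recurrence: B(n+1) = sum_k C(n,k)*B(k).
B(6) = 203


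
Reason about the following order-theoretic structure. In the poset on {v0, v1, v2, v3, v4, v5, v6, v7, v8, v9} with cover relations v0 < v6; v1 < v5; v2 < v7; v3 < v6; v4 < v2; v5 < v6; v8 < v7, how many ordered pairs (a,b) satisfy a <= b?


The order relation is {(a,b) : a <= b}, reflexive so it includes (a,a).
Examples: (v0,v0), (v0,v6), (v1,v1), (v1,v5), (v1,v6), ...
Total ordered pairs: 19


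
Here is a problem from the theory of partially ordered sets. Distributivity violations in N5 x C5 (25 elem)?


Distributive law: a ^ (b v c) = (a ^ b) v (a ^ c).
Check all 25^3 = 15625 ordered triples (a,b,c).
  e.g. a=(b,0), b=(a,0), c=(c,0): lhs=(b,0) != rhs=(a,0)
  e.g. a=(b,0), b=(a,0), c=(c,1): lhs=(b,0) != rhs=(a,0)
Total violating triples: 250


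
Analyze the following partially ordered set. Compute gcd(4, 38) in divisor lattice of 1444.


In a divisor lattice, meet = gcd (greatest common divisor).
By Euclidean algorithm or factoring: gcd(4,38) = 2


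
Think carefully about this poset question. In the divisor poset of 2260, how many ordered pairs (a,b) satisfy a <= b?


The order relation is {(a,b) : a <= b}, reflexive so it includes (a,a).
Examples: (1,1), (1,10), (1,113), (1,1130), (1,2), ...
Total ordered pairs: 54


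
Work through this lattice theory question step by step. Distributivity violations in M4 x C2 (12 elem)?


Distributive law: a ^ (b v c) = (a ^ b) v (a ^ c).
Check all 12^3 = 1728 ordered triples (a,b,c).
  e.g. a=(a1,0), b=(a2,0), c=(a3,0): lhs=(a1,0) != rhs=(0,0)
  e.g. a=(a1,0), b=(a2,0), c=(a3,1): lhs=(a1,0) != rhs=(0,0)
Total violating triples: 192


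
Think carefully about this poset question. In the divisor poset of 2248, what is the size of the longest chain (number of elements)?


A chain is a totally ordered subset; we count the number of elements in a maximum chain.
Compute, for each element x, the size of the longest chain ending at x:
  1: 1
  2: 2
  281: 2
  4: 3
  8: 4
  562: 3
  ...
A maximum chain: 1 < 2 < 4 < 8 < 2248
Number of elements in the longest chain: 5


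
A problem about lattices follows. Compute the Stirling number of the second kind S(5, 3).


S(n,k) = k*S(n-1,k) + S(n-1,k-1).
S(4,3) = 6, S(4,2) = 7
S(5,3) = 3*6 + 7 = 18 + 7
S(5,3) = 25


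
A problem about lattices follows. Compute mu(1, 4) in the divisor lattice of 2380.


In a divisor lattice, mu(a,b) = mu(b/a) where mu is the classical Mobius function.
b/a = 4/1 = 4
Prime factorization of 4: primes [2]
4 is not squarefree, so mu(4) = 0


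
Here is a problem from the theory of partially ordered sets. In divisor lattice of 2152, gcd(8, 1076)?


Meet=gcd.
gcd(8,1076)=4


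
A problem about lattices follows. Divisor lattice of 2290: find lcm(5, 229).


In a divisor lattice, join = lcm (least common multiple).
gcd(5,229) = 1
lcm(5,229) = 5*229/gcd = 1145/1 = 1145


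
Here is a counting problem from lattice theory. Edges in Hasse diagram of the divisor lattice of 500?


A cover relation a -< b holds when a < b with no c strictly between.
Cover relations:
  1 -< 2
  1 -< 5
  2 -< 4
  2 -< 10
  4 -< 20
  5 -< 10
  5 -< 25
  10 -< 20
  ...9 more
Total: 17


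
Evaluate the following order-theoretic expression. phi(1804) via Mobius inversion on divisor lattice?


phi(n) = n * prod_{p|n} (1 - 1/p).
Prime divisors of 1804: [2, 11, 41]
phi(1804) = 1804 * (1 - 1/2) * (1 - 1/11) * (1 - 1/41)
phi(1804) = 800


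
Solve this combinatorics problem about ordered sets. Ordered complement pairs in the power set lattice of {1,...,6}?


Complement pair (a,b): a meet b = bottom, a join b = top.
Here: A intersect B = {} and A union B = {1,...,6}.
Pairs found: ({},{1,2,3,4,5,6}), ({1},{2,3,4,5,6}), ({2},{1,3,4,5,6}), ({3},{1,2,4,5,6}), ... (60 more)
Total ordered pairs: 64


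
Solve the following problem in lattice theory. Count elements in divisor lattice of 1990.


Divisors of 1990: [1, 2, 5, 10, 199, 398, 995, 1990]
Count: 8


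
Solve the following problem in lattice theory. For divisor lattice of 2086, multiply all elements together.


Divisors of 2086: [1, 2, 7, 14, 149, 298, 1043, 2086]
Product = n^(d(n)/2) = 2086^(8/2)
Product = 18934647148816


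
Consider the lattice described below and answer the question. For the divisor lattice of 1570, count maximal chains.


A maximal chain goes from the minimum element to a maximal element via cover relations.
Counting all min-to-max paths in the cover graph.
Total maximal chains: 6


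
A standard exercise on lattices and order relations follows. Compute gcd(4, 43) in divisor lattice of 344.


In a divisor lattice, meet = gcd (greatest common divisor).
By Euclidean algorithm or factoring: gcd(4,43) = 1


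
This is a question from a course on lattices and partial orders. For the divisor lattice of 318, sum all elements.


sigma(n) = sum of divisors.
Divisors of 318: [1, 2, 3, 6, 53, 106, 159, 318]
Sum = 648


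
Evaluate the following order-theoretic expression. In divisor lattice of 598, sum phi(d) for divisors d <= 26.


Divisors of 598 up to 26: [1, 2, 13, 23, 26]
phi values: [1, 1, 12, 22, 12]
Sum = 48


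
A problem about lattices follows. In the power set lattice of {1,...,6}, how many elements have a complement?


An element a is complemented if some b has a meet b = bottom, a join b = top.
every subset A has complement S\A, so all elements are complemented.
Complemented elements: {}, {1}, {2}, {3}, {4}, {5}, ... (58 more)
Count: 64


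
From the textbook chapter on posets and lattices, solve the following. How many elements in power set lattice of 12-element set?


Power set = 2^n.
2^12 = 4096


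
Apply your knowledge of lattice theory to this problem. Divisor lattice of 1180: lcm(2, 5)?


Join=lcm.
gcd(2,5)=1
lcm=10


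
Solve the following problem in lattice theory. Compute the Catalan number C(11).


C(n) = C(2n, n) / (n+1).
C(22, 11) = 705432
C(11) = 705432 / 12 = 58786


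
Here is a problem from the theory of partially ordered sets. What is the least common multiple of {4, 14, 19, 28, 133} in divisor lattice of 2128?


In a divisor lattice, join = lcm (least common multiple).
Compute lcm iteratively: start with first element, then lcm(current, next).
Elements: [4, 14, 19, 28, 133]
lcm(4,14) = 28
lcm(28,19) = 532
lcm(532,28) = 532
lcm(532,133) = 532
Final lcm = 532


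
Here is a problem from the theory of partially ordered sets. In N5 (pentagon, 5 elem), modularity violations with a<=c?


Modular law: if a <= c then a v (b ^ c) = (a v b) ^ c.
Check all triples (a,b,c) with a <= c among 5 elements.
  e.g. a=a, b=c, c=b: lhs=a != rhs=b
Total violating triples: 1


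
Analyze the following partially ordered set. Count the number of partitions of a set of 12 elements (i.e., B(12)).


B(n) = number of set partitions of an n-element set.
B(n) satisfies the recurrence: B(n+1) = sum_k C(n,k)*B(k).
B(12) = 4213597


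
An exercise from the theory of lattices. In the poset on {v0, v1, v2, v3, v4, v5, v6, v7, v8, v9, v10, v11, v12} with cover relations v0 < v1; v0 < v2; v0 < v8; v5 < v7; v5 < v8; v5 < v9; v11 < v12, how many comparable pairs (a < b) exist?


A comparable pair {a,b} has a < b or b < a in the order.
Count unordered pairs where one element is strictly below the other.
Examples: {v0,v1}, {v0,v2}, {v0,v8}, {v5,v7}, ...
Total comparable pairs: 7


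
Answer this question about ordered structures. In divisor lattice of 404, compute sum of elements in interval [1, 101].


Interval [1,101] in divisors of 404: [1, 101]
Sum = 102


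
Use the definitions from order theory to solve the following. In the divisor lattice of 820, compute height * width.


Height = length of longest chain minus 1; width = size of largest antichain.
A maximum chain: 1 | 41 | 205 | 410 | 820  (height 4).
A maximum antichain: {4, 10, 82, 205}  (width 4).
Product = 4 * 4 = 16


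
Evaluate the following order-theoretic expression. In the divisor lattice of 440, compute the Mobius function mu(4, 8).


In a divisor lattice, mu(a,b) = mu(b/a) where mu is the classical Mobius function.
b/a = 8/4 = 2
Prime factorization of 2: primes [2]
2 is squarefree with 1 prime factor(s), so mu(2) = (-1)^1 = -1


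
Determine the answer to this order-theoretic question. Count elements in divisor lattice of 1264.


Divisors of 1264: [1, 2, 4, 8, 16, 79, 158, 316, 632, 1264]
Count: 10


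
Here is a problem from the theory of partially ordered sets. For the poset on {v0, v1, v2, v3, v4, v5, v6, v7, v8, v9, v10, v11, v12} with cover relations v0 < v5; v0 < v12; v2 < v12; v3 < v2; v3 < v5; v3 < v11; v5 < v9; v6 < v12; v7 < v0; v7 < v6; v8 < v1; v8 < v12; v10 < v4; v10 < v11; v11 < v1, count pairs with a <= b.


The order relation is {(a,b) : a <= b}, reflexive so it includes (a,a).
Examples: (v0,v0), (v0,v12), (v0,v5), (v0,v9), (v1,v1), ...
Total ordered pairs: 36


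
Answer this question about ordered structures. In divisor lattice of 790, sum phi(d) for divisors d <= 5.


Divisors of 790 up to 5: [1, 2, 5]
phi values: [1, 1, 4]
Sum = 6


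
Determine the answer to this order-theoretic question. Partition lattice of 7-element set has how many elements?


B(n) = number of set partitions of an n-element set.
B(n) satisfies the recurrence: B(n+1) = sum_k C(n,k)*B(k).
B(7) = 877


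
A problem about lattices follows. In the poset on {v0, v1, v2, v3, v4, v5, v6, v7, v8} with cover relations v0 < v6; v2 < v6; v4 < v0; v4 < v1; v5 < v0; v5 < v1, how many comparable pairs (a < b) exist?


A comparable pair {a,b} has a < b or b < a in the order.
Count unordered pairs where one element is strictly below the other.
Examples: {v0,v4}, {v0,v5}, {v0,v6}, {v1,v4}, ...
Total comparable pairs: 8


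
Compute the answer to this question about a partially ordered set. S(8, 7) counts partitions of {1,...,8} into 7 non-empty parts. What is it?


S(n,k) = k*S(n-1,k) + S(n-1,k-1).
S(7,7) = 1, S(7,6) = 21
S(8,7) = 7*1 + 21 = 7 + 21
S(8,7) = 28


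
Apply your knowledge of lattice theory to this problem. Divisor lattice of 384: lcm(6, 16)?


Join=lcm.
gcd(6,16)=2
lcm=48


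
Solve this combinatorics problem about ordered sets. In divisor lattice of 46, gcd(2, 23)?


Meet=gcd.
gcd(2,23)=1


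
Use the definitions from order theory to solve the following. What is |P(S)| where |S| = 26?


Power set = 2^n.
2^26 = 67108864


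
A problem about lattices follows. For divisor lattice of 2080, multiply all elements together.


Divisors of 2080: [1, 2, 4, 5, 8, 10, 13, 16, 20, 26, 32, 40, 52, 65, 80, 104, 130, 160, 208, 260, 416, 520, 1040, 2080]
Product = n^(d(n)/2) = 2080^(24/2)
Product = 6557827967253220516257857536000000000000


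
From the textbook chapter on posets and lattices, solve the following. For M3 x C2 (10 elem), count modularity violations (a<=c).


Modular law: if a <= c then a v (b ^ c) = (a v b) ^ c.
Check all triples (a,b,c) with a <= c among 10 elements.
This lattice is modular (diamonds M_m and their chain-products are modular).
Total violating triples: 0


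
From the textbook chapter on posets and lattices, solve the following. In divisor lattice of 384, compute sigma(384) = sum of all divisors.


sigma(n) = sum of divisors.
Divisors of 384: [1, 2, 3, 4, 6, 8, 12, 16, 24, 32, 48, 64, 96, 128, 192, 384]
Sum = 1020


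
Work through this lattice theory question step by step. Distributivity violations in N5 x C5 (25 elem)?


Distributive law: a ^ (b v c) = (a ^ b) v (a ^ c).
Check all 25^3 = 15625 ordered triples (a,b,c).
  e.g. a=(b,0), b=(a,0), c=(c,0): lhs=(b,0) != rhs=(a,0)
  e.g. a=(b,0), b=(a,0), c=(c,1): lhs=(b,0) != rhs=(a,0)
Total violating triples: 250


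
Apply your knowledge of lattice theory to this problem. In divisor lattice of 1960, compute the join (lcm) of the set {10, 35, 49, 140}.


In a divisor lattice, join = lcm (least common multiple).
Compute lcm iteratively: start with first element, then lcm(current, next).
Elements: [10, 35, 49, 140]
lcm(10,35) = 70
lcm(70,49) = 490
lcm(490,140) = 980
Final lcm = 980


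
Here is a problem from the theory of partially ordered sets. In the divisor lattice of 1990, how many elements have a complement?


An element a is complemented if some b has a meet b = bottom, a join b = top.
a is complemented iff gcd(a, n/a)=1, i.e. a is a unitary divisor of 1990.
Complemented elements: 1, 2, 5, 10, 199, 398, ... (2 more)
Count: 8


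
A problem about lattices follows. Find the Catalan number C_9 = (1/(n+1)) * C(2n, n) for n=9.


C(n) = C(2n, n) / (n+1).
C(18, 9) = 48620
C(9) = 48620 / 10 = 4862


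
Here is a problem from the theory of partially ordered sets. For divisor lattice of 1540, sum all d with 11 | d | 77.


Interval [11,77] in divisors of 1540: [11, 77]
Sum = 88


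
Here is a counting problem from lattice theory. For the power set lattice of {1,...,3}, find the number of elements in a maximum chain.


A chain is a totally ordered subset; we count the number of elements in a maximum chain.
Compute, for each element x, the size of the longest chain ending at x:
  {}: 1
  {1}: 2
  {2}: 2
  {3}: 2
  {1,2}: 3
  {1,3}: 3
  ...
A maximum chain: {} < {1} < {1,2} < {1,2,3}
Number of elements in the longest chain: 4


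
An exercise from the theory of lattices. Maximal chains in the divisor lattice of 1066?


A maximal chain goes from the minimum element to a maximal element via cover relations.
Counting all min-to-max paths in the cover graph.
Total maximal chains: 6


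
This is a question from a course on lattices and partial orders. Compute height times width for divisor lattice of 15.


Height = length of longest chain minus 1; width = size of largest antichain.
A maximum chain: 1 | 5 | 15  (height 2).
A maximum antichain: {3, 5}  (width 2).
Product = 2 * 2 = 4


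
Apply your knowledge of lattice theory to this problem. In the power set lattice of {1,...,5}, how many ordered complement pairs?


Complement pair (a,b): a meet b = bottom, a join b = top.
Here: A intersect B = {} and A union B = {1,...,5}.
Pairs found: ({},{1,2,3,4,5}), ({1},{2,3,4,5}), ({2},{1,3,4,5}), ({3},{1,2,4,5}), ... (28 more)
Total ordered pairs: 32


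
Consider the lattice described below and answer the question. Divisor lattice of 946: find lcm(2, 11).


In a divisor lattice, join = lcm (least common multiple).
gcd(2,11) = 1
lcm(2,11) = 2*11/gcd = 22/1 = 22


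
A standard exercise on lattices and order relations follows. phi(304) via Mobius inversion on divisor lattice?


phi(n) = n * prod_{p|n} (1 - 1/p).
Prime divisors of 304: [2, 19]
phi(304) = 304 * (1 - 1/2) * (1 - 1/19)
phi(304) = 144


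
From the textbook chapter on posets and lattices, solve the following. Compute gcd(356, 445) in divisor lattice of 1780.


In a divisor lattice, meet = gcd (greatest common divisor).
By Euclidean algorithm or factoring: gcd(356,445) = 89


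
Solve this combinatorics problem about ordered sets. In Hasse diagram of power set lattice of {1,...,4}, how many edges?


A cover relation a -< b holds when a < b with no c strictly between.
Cover relations:
  {} -< {1}
  {} -< {2}
  {} -< {3}
  {} -< {4}
  {1} -< {1,2}
  {1} -< {1,3}
  {1} -< {1,4}
  {2} -< {1,2}
  ...24 more
Total: 32


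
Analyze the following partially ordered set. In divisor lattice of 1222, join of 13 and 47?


In a divisor lattice, join = lcm (least common multiple).
gcd(13,47) = 1
lcm(13,47) = 13*47/gcd = 611/1 = 611


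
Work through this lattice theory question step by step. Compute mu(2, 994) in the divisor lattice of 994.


In a divisor lattice, mu(a,b) = mu(b/a) where mu is the classical Mobius function.
b/a = 994/2 = 497
Prime factorization of 497: primes [7, 71]
497 is squarefree with 2 prime factor(s), so mu(497) = (-1)^2 = 1


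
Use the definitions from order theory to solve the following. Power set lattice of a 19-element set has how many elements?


Power set = 2^n.
2^19 = 524288


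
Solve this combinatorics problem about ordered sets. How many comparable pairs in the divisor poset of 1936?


A comparable pair {a,b} has a < b or b < a in the order.
Count unordered pairs where one element is strictly below the other.
Examples: {1,2}, {1,4}, {1,8}, {1,11}, ...
Total comparable pairs: 75


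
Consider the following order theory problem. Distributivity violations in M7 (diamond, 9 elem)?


Distributive law: a ^ (b v c) = (a ^ b) v (a ^ c).
Check all 9^3 = 729 ordered triples (a,b,c).
  e.g. a=a1, b=a2, c=a3: lhs=a1 != rhs=0
  e.g. a=a1, b=a2, c=a4: lhs=a1 != rhs=0
Total violating triples: 210


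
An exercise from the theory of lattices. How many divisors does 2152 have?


Divisors of 2152: [1, 2, 4, 8, 269, 538, 1076, 2152]
Count: 8


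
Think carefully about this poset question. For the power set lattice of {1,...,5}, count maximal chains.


A maximal chain goes from the minimum element to a maximal element via cover relations.
Counting all min-to-max paths in the cover graph.
Total maximal chains: 120


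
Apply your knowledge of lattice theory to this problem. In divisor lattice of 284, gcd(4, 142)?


Meet=gcd.
gcd(4,142)=2


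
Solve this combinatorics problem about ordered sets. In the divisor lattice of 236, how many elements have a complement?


An element a is complemented if some b has a meet b = bottom, a join b = top.
a is complemented iff gcd(a, n/a)=1, i.e. a is a unitary divisor of 236.
Complemented elements: 1, 4, 59, 236
Count: 4


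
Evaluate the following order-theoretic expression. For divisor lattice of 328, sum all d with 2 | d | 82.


Interval [2,82] in divisors of 328: [2, 82]
Sum = 84


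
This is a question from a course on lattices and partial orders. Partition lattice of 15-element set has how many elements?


B(n) = number of set partitions of an n-element set.
B(n) satisfies the recurrence: B(n+1) = sum_k C(n,k)*B(k).
B(15) = 1382958545


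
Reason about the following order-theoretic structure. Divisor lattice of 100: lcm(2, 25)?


Join=lcm.
gcd(2,25)=1
lcm=50


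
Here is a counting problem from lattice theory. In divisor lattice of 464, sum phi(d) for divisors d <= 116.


Divisors of 464 up to 116: [1, 2, 4, 8, 16, 29, 58, 116]
phi values: [1, 1, 2, 4, 8, 28, 28, 56]
Sum = 128


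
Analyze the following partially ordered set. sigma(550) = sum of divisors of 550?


sigma(n) = sum of divisors.
Divisors of 550: [1, 2, 5, 10, 11, 22, 25, 50, 55, 110, 275, 550]
Sum = 1116


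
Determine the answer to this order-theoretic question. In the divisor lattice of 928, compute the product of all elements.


Divisors of 928: [1, 2, 4, 8, 16, 29, 32, 58, 116, 232, 464, 928]
Product = n^(d(n)/2) = 928^(12/2)
Product = 638686677648277504


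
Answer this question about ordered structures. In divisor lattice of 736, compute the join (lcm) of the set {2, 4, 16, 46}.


In a divisor lattice, join = lcm (least common multiple).
Compute lcm iteratively: start with first element, then lcm(current, next).
Elements: [2, 4, 16, 46]
lcm(2,4) = 4
lcm(4,16) = 16
lcm(16,46) = 368
Final lcm = 368


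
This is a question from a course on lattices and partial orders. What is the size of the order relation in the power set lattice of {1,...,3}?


The order relation is {(a,b) : a <= b}, reflexive so it includes (a,a).
Examples: ({},{}), ({},{1,2}), ({},{1,2,3}), ({},{1,3}), ({},{1}), ...
Total ordered pairs: 27


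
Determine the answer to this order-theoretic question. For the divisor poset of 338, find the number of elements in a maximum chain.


A chain is a totally ordered subset; we count the number of elements in a maximum chain.
Compute, for each element x, the size of the longest chain ending at x:
  1: 1
  2: 2
  13: 2
  169: 3
  26: 3
  338: 4
A maximum chain: 1 < 2 < 26 < 338
Number of elements in the longest chain: 4


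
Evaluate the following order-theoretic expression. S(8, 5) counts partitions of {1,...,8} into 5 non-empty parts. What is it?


S(n,k) = k*S(n-1,k) + S(n-1,k-1).
S(7,5) = 140, S(7,4) = 350
S(8,5) = 5*140 + 350 = 700 + 350
S(8,5) = 1050


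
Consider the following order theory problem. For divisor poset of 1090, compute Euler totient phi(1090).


phi(n) = n * prod_{p|n} (1 - 1/p).
Prime divisors of 1090: [2, 5, 109]
phi(1090) = 1090 * (1 - 1/2) * (1 - 1/5) * (1 - 1/109)
phi(1090) = 432
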